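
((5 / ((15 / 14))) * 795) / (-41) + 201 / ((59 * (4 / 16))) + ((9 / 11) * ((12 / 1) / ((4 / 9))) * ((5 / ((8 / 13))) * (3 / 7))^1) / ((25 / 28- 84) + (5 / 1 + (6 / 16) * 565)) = -5068621337 / 66442673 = -76.29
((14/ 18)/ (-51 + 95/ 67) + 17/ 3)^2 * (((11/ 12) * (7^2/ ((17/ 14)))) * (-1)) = -9790974859687/ 8288801928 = -1181.23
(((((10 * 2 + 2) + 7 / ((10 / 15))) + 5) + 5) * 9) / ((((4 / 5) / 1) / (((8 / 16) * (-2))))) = -478.12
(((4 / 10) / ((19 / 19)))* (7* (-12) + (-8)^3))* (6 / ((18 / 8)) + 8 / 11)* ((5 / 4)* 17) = -567392 / 33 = -17193.70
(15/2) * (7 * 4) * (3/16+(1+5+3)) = 1929.38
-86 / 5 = -17.20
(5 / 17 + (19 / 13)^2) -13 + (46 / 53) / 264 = -212381453 / 20099508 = -10.57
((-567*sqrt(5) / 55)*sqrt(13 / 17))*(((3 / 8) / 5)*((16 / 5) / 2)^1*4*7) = -47628*sqrt(1105) / 23375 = -67.73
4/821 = 0.00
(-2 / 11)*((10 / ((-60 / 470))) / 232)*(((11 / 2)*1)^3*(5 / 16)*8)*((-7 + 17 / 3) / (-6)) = 142175 / 25056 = 5.67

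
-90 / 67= -1.34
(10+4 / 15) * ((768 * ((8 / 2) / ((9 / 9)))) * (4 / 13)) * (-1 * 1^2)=-630784 / 65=-9704.37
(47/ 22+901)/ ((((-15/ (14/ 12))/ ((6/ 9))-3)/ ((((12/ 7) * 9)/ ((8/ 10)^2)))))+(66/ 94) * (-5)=-210869715/ 215072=-980.46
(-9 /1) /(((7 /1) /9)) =-81 /7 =-11.57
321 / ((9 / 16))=1712 / 3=570.67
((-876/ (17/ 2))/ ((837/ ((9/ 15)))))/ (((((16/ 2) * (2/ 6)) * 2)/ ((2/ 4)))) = -73/ 10540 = -0.01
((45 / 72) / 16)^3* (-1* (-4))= 125 / 524288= 0.00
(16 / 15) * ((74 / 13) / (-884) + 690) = 31717624 / 43095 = 735.99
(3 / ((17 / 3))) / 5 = 9 / 85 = 0.11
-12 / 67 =-0.18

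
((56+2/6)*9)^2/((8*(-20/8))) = -257049/20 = -12852.45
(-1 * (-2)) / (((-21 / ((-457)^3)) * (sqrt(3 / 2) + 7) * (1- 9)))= -95443993 / 570 + 95443993 * sqrt(6) / 7980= -138148.72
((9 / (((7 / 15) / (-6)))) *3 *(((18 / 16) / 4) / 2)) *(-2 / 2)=10935 / 224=48.82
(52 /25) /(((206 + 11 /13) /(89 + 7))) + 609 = 41004921 /67225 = 609.97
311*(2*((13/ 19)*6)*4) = 194064/ 19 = 10213.89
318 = 318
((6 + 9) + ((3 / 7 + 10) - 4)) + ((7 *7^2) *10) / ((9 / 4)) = 97390 / 63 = 1545.87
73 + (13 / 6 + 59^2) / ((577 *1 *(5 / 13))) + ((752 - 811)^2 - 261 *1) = 57273517 / 17310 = 3308.70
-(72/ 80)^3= -729/ 1000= -0.73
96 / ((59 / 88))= 8448 / 59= 143.19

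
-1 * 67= -67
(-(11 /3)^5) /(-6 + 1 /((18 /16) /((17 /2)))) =-161051 /378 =-426.06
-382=-382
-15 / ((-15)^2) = -1 / 15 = -0.07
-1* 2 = -2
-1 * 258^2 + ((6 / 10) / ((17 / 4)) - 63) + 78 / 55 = -62294787 / 935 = -66625.44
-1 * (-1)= 1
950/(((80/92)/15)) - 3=32769/2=16384.50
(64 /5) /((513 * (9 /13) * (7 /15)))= 832 /10773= 0.08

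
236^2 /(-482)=-27848 /241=-115.55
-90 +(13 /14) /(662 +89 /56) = -3344438 /37161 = -90.00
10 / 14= 5 / 7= 0.71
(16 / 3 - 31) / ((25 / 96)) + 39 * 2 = -514 / 25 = -20.56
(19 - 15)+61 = 65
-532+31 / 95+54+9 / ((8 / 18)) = -173821 / 380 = -457.42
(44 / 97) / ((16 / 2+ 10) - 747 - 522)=-44 / 121347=-0.00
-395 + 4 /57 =-22511 /57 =-394.93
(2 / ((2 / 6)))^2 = 36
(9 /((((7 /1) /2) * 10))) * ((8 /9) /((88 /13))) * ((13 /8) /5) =169 /15400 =0.01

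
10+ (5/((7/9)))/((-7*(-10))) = 989/98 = 10.09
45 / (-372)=-15 / 124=-0.12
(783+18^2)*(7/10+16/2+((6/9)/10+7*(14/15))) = 169371/10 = 16937.10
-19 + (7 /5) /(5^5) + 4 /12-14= -32.67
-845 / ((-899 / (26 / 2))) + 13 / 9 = 110552 / 8091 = 13.66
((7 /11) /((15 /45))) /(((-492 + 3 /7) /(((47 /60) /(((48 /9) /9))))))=-0.01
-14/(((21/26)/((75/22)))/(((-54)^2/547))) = -1895400/6017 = -315.01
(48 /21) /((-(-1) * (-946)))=-0.00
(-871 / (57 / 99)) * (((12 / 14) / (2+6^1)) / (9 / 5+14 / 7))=-431145 / 10108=-42.65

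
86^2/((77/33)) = 3169.71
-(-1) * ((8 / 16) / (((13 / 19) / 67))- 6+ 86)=3353 / 26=128.96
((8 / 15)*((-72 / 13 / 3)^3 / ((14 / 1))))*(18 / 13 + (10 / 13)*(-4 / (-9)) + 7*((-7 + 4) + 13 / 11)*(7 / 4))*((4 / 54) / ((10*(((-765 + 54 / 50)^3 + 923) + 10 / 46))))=-389240960000 / 4756511012054970645477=-0.00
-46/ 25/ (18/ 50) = -46/ 9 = -5.11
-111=-111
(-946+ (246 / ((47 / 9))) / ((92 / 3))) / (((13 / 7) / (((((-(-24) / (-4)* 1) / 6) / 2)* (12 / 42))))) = 2041931 / 28106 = 72.65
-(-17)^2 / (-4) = 289 / 4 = 72.25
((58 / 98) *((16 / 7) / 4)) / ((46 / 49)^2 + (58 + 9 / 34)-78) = -27608 / 1539127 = -0.02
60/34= 30/17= 1.76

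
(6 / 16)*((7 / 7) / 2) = 3 / 16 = 0.19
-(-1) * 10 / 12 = 5 / 6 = 0.83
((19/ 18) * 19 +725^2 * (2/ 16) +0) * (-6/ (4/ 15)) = -23660345/ 16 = -1478771.56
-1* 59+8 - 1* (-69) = 18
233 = 233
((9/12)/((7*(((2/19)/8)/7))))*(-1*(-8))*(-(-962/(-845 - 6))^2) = -308256/529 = -582.71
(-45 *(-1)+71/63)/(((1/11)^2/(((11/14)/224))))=19.58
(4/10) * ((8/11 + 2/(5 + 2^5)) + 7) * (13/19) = 82342/38665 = 2.13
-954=-954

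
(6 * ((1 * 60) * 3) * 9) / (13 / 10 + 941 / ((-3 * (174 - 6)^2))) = 4115059200 / 545663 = 7541.39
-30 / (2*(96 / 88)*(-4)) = 55 / 16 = 3.44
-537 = -537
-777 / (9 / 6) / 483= -74 / 69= -1.07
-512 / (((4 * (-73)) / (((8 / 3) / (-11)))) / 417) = -142336 / 803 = -177.26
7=7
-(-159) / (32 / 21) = 3339 / 32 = 104.34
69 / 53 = 1.30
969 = 969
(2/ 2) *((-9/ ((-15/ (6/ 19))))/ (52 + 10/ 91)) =819/ 225245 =0.00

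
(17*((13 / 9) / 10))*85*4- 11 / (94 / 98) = 348307 / 423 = 823.42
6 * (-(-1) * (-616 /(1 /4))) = -14784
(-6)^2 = 36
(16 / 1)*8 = 128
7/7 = 1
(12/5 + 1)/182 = 17/910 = 0.02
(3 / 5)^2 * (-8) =-72 / 25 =-2.88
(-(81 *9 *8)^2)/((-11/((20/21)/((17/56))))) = 9700456.04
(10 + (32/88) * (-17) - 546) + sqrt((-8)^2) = -5876/11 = -534.18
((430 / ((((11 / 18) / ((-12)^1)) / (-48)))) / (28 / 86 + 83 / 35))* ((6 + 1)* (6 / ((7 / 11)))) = 4473100800 / 451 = 9918183.59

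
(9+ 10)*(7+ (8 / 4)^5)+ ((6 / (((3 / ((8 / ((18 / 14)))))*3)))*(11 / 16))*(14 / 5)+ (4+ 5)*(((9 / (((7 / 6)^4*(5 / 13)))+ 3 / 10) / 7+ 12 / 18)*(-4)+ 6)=1616587579 / 2268945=712.48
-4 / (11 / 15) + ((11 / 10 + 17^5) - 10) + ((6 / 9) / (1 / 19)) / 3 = 1405648399 / 990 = 1419846.87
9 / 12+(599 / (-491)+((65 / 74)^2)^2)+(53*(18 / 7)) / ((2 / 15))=105358906859721 / 103063861712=1022.27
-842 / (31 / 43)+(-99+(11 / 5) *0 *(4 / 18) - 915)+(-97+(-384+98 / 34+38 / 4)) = -2793683 / 1054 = -2650.55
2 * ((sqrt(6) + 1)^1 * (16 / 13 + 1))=58 / 13 + 58 * sqrt(6) / 13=15.39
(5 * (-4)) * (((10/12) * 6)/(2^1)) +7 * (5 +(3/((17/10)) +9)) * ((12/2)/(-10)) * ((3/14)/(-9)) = -4116/85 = -48.42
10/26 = 5/13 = 0.38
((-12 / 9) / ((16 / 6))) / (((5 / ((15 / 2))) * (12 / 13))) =-13 / 16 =-0.81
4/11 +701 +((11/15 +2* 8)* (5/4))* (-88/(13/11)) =-367277/429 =-856.12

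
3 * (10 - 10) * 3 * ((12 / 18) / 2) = 0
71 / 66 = 1.08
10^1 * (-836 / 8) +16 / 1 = -1029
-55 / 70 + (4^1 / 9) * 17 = 853 / 126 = 6.77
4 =4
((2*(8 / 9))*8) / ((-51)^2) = 128 / 23409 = 0.01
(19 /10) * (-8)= -76 /5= -15.20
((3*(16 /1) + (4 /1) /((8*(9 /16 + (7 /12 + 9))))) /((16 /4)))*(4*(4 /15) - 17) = -93210 /487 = -191.40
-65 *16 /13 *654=-52320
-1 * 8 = -8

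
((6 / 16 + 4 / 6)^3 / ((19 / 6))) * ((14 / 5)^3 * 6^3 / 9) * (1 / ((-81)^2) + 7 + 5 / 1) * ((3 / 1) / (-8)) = -846.23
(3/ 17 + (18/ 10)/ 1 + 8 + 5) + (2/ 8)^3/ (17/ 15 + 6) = 8718779/ 582080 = 14.98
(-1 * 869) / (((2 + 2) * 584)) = -869 / 2336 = -0.37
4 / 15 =0.27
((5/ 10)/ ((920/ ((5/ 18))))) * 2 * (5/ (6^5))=5/ 25754112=0.00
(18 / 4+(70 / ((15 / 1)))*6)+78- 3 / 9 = 110.17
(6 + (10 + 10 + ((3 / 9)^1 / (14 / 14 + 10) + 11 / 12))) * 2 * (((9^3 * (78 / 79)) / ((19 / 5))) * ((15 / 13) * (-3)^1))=-583436925 / 16511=-35336.26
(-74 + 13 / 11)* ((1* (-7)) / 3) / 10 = 1869 / 110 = 16.99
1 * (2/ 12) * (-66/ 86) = -11/ 86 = -0.13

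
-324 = -324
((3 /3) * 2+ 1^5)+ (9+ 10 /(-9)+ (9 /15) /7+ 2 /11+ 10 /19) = 769133 /65835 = 11.68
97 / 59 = 1.64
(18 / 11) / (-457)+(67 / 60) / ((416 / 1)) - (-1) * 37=37.00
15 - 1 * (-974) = 989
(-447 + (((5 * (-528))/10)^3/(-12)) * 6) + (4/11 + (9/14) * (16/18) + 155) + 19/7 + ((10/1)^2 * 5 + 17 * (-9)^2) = 708512470/77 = 9201460.65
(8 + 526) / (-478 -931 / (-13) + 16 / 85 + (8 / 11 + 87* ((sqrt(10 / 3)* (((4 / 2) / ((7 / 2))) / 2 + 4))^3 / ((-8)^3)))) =-1926935400560389739520 / 1404161032679942118977 + 70629447789400500000* sqrt(30) / 1404161032679942118977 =-1.10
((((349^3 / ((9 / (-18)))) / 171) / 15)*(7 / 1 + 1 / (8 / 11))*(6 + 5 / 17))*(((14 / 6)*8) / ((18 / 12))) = -8532826057868 / 392445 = -21742730.98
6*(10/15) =4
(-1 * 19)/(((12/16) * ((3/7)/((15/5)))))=-532/3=-177.33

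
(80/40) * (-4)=-8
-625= -625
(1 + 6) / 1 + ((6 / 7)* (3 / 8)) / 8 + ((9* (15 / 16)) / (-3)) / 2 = 631 / 112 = 5.63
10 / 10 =1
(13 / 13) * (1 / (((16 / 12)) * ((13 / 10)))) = 15 / 26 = 0.58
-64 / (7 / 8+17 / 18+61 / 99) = -16896 / 643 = -26.28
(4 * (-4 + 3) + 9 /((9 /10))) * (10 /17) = 60 /17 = 3.53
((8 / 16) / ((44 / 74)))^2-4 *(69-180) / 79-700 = -106093065 / 152944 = -693.67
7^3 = 343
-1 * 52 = -52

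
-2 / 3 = -0.67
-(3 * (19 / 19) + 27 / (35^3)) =-128652 / 42875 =-3.00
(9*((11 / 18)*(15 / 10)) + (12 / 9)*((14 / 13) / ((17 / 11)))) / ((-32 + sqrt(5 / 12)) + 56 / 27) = -177022296 / 576863261 - 1971783*sqrt(15) / 1153726522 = -0.31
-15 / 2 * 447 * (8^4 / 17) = -13731840 / 17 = -807755.29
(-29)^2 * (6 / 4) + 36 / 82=103479 / 82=1261.94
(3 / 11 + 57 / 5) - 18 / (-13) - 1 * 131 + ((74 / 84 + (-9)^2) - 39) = -2254103 / 30030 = -75.06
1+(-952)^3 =-862801407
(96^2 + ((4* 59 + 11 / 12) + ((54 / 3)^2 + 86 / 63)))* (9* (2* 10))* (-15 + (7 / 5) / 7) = -182345398 / 7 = -26049342.57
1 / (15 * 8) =1 / 120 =0.01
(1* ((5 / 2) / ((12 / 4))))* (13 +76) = 445 / 6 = 74.17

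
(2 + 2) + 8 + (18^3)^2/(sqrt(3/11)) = 12 + 11337408*sqrt(33) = 65128462.51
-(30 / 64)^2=-225 / 1024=-0.22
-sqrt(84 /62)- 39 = -39- sqrt(1302) /31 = -40.16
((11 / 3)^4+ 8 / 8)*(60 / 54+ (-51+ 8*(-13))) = -20389970 / 729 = -27969.78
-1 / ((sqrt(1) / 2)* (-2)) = 1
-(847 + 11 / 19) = -16104 / 19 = -847.58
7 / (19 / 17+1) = 119 / 36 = 3.31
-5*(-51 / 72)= 85 / 24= 3.54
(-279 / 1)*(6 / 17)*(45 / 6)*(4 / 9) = -5580 / 17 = -328.24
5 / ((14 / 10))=25 / 7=3.57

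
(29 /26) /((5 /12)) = 174 /65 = 2.68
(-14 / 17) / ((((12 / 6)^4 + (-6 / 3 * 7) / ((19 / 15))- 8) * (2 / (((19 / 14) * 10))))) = 1805 / 986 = 1.83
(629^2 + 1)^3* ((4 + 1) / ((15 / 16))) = 990893885263188608 / 3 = 330297961754396202.67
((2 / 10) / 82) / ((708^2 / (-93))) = -31 / 68506080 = -0.00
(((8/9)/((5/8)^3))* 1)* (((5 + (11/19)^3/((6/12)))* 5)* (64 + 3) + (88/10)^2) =1322163810304/192909375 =6853.81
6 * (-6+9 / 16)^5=-14952627621 / 524288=-28519.87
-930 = -930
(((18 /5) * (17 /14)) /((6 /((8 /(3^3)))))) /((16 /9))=17 /140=0.12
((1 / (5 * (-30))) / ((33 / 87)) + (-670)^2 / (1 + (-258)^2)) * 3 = 147750923 / 7322150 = 20.18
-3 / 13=-0.23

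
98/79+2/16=863/632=1.37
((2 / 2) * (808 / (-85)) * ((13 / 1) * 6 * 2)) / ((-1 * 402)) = 21008 / 5695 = 3.69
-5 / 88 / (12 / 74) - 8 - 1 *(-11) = 1399 / 528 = 2.65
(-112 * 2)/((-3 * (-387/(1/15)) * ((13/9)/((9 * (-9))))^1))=0.72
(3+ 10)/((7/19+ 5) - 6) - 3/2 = -265/12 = -22.08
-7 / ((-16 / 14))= 49 / 8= 6.12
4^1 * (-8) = -32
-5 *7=-35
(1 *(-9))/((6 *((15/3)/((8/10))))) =-0.24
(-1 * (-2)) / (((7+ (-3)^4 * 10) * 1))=2 / 817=0.00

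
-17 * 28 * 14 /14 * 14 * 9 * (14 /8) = -104958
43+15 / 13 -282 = -3092 / 13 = -237.85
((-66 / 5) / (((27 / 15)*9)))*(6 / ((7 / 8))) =-352 / 63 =-5.59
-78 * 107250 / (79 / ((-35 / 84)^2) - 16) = -52284375 / 2744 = -19054.07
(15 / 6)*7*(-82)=-1435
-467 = -467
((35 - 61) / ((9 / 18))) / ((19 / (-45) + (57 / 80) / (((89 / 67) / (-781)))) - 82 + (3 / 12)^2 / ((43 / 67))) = 71641440 / 690561223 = 0.10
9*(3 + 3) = 54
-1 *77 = -77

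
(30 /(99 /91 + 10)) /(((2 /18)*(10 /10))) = 24570 /1009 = 24.35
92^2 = 8464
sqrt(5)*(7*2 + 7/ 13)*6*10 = 11340*sqrt(5)/ 13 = 1950.54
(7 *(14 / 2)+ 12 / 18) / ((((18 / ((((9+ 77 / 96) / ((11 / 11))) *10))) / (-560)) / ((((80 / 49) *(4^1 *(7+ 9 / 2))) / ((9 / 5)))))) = -32248070000 / 5103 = -6319433.67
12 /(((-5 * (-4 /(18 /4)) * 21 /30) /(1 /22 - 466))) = -276777 /154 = -1797.25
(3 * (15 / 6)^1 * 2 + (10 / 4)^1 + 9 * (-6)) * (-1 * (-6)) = -219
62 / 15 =4.13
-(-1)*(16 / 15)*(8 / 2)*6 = 128 / 5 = 25.60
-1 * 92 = -92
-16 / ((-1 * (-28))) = -4 / 7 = -0.57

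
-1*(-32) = 32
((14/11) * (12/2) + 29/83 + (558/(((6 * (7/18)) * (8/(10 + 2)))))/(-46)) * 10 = 275795/146993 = 1.88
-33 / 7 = -4.71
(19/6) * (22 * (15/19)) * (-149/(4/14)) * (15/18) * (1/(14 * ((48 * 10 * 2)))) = -8195/4608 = -1.78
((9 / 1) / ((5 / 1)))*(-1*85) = -153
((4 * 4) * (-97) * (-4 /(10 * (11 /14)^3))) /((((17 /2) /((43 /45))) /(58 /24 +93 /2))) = 107493543808 /15273225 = 7038.04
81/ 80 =1.01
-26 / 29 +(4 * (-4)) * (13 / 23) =-6630 / 667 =-9.94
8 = 8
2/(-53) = -2/53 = -0.04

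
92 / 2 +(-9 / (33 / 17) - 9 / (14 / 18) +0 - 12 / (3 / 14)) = -2018 / 77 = -26.21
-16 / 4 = -4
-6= -6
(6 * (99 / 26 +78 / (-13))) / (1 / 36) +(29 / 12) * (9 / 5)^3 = -2986389 / 6500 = -459.44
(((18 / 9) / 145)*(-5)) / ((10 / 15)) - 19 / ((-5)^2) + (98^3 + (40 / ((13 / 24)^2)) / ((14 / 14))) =115336148006 / 122525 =941327.47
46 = 46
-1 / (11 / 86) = -7.82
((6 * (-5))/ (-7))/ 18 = 5/ 21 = 0.24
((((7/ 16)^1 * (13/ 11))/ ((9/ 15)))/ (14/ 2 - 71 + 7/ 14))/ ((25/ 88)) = -91/ 1905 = -0.05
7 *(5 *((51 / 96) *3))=55.78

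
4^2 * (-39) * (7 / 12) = -364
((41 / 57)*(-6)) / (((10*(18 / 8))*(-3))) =164 / 2565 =0.06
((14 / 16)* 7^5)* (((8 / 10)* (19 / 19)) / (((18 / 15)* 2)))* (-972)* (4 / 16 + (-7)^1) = 257298363 / 8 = 32162295.38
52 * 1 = 52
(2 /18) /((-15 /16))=-16 /135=-0.12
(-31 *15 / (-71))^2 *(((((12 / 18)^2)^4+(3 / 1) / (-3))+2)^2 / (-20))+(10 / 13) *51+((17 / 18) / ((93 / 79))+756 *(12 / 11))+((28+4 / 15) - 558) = 711229966630825189 / 2137676536993140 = 332.71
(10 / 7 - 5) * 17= -425 / 7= -60.71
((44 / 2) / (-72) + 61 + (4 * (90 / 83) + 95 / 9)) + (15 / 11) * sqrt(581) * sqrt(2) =15 * sqrt(1162) / 11 + 25095 / 332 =122.07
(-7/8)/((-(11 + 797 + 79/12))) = 0.00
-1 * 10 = -10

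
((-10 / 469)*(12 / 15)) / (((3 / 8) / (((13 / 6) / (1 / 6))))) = -832 / 1407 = -0.59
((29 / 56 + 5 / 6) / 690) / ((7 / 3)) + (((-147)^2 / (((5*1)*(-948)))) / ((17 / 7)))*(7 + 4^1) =-7500524783 / 363254640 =-20.65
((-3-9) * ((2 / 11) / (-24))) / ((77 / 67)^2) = 4489 / 65219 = 0.07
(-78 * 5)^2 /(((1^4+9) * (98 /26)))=197730 /49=4035.31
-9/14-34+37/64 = -15261/448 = -34.06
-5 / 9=-0.56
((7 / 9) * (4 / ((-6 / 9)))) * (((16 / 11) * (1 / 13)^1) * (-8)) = 1792 / 429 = 4.18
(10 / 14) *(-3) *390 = -835.71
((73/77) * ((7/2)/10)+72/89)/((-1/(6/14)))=-0.49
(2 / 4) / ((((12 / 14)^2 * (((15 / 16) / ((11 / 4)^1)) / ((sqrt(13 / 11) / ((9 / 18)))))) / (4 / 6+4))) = 686 * sqrt(143) / 405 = 20.26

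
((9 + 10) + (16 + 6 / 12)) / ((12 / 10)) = 355 / 12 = 29.58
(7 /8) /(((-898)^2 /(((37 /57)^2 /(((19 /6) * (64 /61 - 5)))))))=-584563 /15996013604112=-0.00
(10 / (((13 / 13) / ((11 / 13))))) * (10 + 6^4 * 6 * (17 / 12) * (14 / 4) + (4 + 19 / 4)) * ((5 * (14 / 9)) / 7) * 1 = 14144075 / 39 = 362668.59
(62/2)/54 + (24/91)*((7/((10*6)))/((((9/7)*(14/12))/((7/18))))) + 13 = 5297/390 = 13.58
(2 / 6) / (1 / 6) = 2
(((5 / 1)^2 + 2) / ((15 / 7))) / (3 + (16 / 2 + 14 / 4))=0.87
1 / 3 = 0.33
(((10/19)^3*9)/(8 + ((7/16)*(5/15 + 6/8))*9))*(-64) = -7372800/1076863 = -6.85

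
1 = 1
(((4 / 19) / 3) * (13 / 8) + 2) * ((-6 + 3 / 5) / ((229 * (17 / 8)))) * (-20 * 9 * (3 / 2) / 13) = 468504 / 961571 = 0.49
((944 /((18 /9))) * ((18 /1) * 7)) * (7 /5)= 416304 /5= 83260.80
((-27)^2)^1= 729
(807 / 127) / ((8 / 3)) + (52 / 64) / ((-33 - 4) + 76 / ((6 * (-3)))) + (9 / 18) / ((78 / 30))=25044479 / 9800336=2.56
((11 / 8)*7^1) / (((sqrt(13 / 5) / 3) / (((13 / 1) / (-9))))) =-77*sqrt(65) / 24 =-25.87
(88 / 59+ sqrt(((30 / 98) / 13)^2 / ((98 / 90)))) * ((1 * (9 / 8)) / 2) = 405 * sqrt(5) / 71344+ 99 / 118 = 0.85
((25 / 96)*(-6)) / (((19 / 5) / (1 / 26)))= -125 / 7904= -0.02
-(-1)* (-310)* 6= -1860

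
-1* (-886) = 886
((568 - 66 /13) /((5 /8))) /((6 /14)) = 409808 /195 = 2101.58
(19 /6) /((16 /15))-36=-1057 /32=-33.03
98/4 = 49/2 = 24.50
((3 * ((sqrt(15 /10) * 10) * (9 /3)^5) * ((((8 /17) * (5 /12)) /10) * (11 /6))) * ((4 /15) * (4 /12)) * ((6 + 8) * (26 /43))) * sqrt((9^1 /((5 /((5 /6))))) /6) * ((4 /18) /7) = 1144 * sqrt(6) /731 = 3.83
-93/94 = -0.99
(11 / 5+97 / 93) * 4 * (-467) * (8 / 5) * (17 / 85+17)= -1938057472 / 11625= -166714.62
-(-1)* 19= 19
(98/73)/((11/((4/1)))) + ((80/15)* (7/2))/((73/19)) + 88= 224872/2409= 93.35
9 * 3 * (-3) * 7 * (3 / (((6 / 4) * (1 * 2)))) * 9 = -5103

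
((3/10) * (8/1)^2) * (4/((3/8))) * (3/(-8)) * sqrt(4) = -768/5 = -153.60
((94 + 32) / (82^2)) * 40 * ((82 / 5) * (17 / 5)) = 8568 / 205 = 41.80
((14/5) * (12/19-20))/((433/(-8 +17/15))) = 530656/617025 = 0.86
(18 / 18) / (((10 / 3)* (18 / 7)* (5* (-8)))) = -7 / 2400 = -0.00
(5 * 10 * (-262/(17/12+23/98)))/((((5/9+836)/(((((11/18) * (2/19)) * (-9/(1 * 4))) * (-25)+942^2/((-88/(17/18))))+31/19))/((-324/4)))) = -587929031310600/80417249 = -7310981.64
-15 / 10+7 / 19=-1.13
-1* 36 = -36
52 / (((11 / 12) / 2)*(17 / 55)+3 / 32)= 24960 / 113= 220.88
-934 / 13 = -71.85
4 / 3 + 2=10 / 3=3.33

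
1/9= 0.11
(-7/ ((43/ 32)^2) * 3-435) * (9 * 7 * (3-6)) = 156079791/ 1849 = 84413.08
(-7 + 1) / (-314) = 3 / 157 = 0.02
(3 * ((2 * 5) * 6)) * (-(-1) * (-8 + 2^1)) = -1080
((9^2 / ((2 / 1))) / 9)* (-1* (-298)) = 1341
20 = 20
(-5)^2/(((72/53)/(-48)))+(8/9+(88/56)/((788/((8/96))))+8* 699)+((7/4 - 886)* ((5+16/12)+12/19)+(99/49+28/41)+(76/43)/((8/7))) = -67278135569581/46561901904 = -1444.92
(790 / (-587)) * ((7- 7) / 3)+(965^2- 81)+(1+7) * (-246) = 929176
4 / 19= 0.21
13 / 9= 1.44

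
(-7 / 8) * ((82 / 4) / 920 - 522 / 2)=3361393 / 14720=228.36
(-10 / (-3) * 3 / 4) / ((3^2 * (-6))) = -5 / 108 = -0.05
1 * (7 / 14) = 1 / 2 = 0.50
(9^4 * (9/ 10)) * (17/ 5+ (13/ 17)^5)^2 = 19949403606186134322/ 251999237556125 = 79164.54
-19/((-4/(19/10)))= 361/40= 9.02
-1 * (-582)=582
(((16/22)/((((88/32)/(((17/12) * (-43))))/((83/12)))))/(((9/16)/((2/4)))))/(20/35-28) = 424711/117612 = 3.61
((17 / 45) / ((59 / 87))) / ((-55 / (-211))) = 104023 / 48675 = 2.14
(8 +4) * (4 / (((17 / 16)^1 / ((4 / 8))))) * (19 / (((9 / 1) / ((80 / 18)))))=97280 / 459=211.94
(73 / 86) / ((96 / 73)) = 5329 / 8256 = 0.65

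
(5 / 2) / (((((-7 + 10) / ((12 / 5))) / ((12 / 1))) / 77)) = 1848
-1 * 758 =-758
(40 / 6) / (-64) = -0.10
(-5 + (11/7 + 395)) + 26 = 2923/7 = 417.57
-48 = -48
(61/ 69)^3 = 226981/ 328509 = 0.69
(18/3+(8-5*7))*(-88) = 1848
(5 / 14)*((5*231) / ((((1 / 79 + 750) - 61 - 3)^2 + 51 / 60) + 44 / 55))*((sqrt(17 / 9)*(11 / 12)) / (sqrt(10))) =18879025*sqrt(170) / 704905997436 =0.00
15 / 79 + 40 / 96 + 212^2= 42607487 / 948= 44944.61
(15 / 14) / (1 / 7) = 15 / 2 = 7.50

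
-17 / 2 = -8.50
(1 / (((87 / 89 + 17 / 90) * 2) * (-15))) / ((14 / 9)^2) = -21627 / 1831228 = -0.01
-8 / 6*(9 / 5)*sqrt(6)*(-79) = 948*sqrt(6) / 5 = 464.42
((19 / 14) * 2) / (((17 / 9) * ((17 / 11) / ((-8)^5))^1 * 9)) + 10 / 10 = -6846489 / 2023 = -3384.32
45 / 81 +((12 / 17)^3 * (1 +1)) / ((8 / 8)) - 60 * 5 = -13209431 / 44217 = -298.74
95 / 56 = 1.70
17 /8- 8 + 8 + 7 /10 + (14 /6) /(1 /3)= 393 /40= 9.82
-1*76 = -76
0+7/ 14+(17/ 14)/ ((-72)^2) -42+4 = -2721583/ 72576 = -37.50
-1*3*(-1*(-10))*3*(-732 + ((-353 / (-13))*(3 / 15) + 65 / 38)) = 16113609 / 247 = 65237.28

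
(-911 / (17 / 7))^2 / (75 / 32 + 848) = 1301316128 / 7863979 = 165.48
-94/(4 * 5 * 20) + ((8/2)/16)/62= -179/775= -0.23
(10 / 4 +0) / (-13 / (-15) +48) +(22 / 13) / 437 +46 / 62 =205760095 / 258178726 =0.80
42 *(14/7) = 84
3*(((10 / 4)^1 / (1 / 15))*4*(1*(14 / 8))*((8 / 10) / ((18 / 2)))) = 70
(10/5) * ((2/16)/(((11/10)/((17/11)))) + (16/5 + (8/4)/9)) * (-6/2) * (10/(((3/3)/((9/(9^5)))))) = -0.03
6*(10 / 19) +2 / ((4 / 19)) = 481 / 38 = 12.66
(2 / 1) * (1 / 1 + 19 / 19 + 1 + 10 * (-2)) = -34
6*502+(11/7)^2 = 147709/49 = 3014.47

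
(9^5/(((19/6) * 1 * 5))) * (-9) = -3188646/95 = -33564.69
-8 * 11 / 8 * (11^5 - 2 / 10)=-8857794 / 5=-1771558.80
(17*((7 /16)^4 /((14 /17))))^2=9826162129 /17179869184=0.57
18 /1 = 18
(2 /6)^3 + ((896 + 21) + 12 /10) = 123962 /135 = 918.24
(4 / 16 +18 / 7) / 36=79 / 1008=0.08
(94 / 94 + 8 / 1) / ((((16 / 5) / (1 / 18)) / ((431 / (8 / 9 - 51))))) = -19395 / 14432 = -1.34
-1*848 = -848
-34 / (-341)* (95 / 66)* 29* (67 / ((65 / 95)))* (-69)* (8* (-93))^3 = 18217294410677760 / 1573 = 11581242473412.43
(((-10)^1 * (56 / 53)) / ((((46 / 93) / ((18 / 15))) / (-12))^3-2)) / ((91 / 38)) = 114085363783680 / 51714742387451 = 2.21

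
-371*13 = -4823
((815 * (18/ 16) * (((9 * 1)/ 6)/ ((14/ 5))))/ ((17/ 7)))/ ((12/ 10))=183375/ 1088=168.54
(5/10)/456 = 1/912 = 0.00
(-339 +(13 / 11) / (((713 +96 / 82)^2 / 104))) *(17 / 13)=-443.31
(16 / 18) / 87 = 8 / 783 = 0.01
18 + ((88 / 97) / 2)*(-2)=1658 / 97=17.09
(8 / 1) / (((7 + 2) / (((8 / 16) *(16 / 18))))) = 32 / 81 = 0.40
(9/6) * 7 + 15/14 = 81/7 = 11.57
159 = 159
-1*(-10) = 10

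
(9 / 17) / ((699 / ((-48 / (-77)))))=144 / 304997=0.00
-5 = -5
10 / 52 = 5 / 26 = 0.19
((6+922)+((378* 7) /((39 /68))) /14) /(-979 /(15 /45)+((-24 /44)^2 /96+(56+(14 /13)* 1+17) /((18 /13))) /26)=-31649728 /73866625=-0.43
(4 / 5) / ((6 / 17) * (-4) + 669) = 68 / 56745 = 0.00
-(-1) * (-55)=-55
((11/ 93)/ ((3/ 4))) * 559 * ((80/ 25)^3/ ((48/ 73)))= 459650048/ 104625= 4393.31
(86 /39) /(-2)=-43 /39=-1.10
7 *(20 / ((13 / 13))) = 140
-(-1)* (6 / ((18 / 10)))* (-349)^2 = 1218010 / 3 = 406003.33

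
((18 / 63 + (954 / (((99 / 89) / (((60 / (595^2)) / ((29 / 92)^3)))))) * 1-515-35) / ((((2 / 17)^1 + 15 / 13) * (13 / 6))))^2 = 3859347416170904490760724736 / 98586173197245067867225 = 39146.94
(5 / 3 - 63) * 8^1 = -1472 / 3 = -490.67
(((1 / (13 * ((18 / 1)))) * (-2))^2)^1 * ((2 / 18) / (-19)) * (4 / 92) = -1 / 53838837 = -0.00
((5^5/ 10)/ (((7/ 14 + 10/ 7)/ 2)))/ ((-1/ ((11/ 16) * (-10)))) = 240625/ 108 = 2228.01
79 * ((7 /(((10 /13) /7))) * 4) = 100646 /5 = 20129.20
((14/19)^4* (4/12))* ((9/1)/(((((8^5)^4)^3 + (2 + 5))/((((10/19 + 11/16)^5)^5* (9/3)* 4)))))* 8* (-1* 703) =-11981068399340403532931595510828374997783629764476097100058130495770717/2422309607023430000519640620084034379744716669303234540518707881996747063672639053690211666226087473584525389273759744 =-0.00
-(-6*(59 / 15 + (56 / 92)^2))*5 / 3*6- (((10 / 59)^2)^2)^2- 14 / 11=219546449280709723398 / 854406316419543899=256.96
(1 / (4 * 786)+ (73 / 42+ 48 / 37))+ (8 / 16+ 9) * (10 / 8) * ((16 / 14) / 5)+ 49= 14860901 / 271432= 54.75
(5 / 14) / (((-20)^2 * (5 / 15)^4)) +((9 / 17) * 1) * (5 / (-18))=-1423 / 19040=-0.07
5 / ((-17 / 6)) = -30 / 17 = -1.76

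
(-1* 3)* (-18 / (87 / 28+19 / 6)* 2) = 9072 / 527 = 17.21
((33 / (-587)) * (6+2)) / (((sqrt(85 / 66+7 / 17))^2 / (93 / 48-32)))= 8904753 / 1119409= 7.95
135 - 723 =-588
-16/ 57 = -0.28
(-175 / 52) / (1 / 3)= -525 / 52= -10.10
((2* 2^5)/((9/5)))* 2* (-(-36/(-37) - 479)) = 11319680/333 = 33993.03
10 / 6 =5 / 3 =1.67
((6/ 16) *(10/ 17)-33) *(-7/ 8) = 28.68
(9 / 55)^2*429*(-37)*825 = -350649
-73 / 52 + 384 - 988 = -31481 / 52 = -605.40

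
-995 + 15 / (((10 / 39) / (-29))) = -2691.50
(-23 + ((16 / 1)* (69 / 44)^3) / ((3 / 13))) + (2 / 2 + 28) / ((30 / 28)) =271.45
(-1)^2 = 1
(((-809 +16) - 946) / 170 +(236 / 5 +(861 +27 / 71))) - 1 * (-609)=3638745 / 2414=1507.35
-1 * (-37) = 37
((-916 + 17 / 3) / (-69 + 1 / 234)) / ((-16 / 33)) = -3514797 / 129160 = -27.21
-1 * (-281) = 281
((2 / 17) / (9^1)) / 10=1 / 765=0.00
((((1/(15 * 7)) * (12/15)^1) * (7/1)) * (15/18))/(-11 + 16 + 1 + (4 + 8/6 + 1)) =2/555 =0.00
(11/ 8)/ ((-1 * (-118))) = 11/ 944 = 0.01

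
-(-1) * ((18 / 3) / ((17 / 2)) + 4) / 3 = 80 / 51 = 1.57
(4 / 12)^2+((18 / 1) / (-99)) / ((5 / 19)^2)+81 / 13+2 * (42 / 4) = 795251 / 32175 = 24.72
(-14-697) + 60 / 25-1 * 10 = -718.60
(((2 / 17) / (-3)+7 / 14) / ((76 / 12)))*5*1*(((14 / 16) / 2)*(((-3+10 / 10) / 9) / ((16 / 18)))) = -1645 / 41344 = -0.04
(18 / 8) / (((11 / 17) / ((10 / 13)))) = 765 / 286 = 2.67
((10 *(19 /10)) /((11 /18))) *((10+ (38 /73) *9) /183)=122208 /48983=2.49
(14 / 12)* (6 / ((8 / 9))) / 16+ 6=831 / 128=6.49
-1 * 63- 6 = -69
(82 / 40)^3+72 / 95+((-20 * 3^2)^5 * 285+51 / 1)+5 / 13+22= -106412911487836470913 / 1976000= -53852687999917.24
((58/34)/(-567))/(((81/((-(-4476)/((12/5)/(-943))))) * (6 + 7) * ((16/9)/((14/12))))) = 51002155/15466464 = 3.30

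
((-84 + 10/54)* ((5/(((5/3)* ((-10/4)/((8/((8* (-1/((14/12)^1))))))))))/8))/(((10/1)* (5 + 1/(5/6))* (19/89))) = -45479/41040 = -1.11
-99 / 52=-1.90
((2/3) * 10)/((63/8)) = 160/189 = 0.85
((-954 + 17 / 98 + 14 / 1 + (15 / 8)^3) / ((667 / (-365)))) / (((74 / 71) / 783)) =16382188267065 / 42699776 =383659.82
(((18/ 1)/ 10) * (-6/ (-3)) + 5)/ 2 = 43/ 10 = 4.30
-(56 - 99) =43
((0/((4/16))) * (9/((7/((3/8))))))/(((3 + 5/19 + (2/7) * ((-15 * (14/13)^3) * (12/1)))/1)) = 0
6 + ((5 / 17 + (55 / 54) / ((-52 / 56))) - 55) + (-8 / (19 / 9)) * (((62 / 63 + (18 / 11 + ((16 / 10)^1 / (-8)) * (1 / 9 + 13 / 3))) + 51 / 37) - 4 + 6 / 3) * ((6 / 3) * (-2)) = -10651814479 / 322999677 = -32.98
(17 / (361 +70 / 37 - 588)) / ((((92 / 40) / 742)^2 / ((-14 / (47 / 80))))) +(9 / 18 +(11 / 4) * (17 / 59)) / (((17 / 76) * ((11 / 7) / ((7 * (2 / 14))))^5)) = 187297.29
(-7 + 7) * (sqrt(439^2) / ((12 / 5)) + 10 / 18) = 0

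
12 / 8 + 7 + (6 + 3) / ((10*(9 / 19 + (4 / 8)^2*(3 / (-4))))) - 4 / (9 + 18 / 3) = 9899 / 870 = 11.38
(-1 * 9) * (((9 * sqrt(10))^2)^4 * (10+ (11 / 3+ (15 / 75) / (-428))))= -5665185240565500 / 107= -52945656453883.18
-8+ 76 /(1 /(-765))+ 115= -58033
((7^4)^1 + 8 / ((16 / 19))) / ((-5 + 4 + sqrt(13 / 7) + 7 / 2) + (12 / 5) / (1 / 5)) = 326221 / 1945 - 3214 *sqrt(91) / 1945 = 151.96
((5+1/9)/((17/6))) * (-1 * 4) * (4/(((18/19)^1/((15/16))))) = -4370/153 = -28.56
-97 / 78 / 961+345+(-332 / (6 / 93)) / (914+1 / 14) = 325535431009 / 959237526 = 339.37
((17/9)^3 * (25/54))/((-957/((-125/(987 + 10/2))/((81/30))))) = 76765625/504520324704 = 0.00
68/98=34/49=0.69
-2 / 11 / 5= -2 / 55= -0.04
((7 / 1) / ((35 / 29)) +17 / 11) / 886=202 / 24365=0.01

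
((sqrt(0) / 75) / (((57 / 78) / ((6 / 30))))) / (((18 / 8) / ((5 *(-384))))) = 0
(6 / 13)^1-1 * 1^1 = -7 / 13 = -0.54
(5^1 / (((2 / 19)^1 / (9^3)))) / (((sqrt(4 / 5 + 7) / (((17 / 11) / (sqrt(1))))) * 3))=130815 * sqrt(195) / 286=6387.18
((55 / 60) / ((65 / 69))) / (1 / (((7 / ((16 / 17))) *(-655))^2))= 307416405065 / 13312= 23093179.47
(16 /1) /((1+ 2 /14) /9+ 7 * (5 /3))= 1008 /743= 1.36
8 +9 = 17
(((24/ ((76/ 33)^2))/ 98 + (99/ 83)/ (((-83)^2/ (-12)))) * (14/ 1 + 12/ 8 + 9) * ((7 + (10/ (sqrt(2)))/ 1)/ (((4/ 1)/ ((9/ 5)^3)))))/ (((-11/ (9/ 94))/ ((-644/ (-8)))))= -171313179584211 * sqrt(2)/ 31044832092800 - 1199192257089477/ 155224160464000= -15.53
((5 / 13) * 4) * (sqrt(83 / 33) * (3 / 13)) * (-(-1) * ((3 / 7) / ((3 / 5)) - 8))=-1020 * sqrt(2739) / 13013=-4.10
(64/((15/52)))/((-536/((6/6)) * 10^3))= -0.00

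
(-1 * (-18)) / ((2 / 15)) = 135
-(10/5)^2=-4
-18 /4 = -9 /2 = -4.50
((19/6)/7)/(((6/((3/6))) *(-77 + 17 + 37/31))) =-0.00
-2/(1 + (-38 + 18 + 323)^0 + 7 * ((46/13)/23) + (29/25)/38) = -24700/38377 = -0.64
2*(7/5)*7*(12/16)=147/10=14.70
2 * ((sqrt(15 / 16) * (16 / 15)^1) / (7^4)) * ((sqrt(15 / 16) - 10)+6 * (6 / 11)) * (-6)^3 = -432 / 2401+42624 * sqrt(15) / 132055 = 1.07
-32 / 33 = -0.97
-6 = -6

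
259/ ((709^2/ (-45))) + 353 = 177434738/ 502681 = 352.98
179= 179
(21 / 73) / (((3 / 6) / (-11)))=-6.33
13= 13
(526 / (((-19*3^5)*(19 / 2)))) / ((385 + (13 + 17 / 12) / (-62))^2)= -64702208 / 798754907681883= -0.00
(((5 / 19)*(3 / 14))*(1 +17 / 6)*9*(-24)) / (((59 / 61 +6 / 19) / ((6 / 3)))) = -757620 / 10409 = -72.79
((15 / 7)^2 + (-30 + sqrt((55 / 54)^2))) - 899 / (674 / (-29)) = 6371819 / 445851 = 14.29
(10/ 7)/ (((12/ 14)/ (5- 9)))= -20/ 3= -6.67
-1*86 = -86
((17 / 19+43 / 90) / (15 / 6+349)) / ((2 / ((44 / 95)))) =51634 / 57101175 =0.00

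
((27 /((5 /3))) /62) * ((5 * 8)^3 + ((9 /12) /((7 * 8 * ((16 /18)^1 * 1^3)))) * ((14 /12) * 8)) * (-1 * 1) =-331776729 /19840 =-16722.62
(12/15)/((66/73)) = 146/165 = 0.88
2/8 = 1/4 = 0.25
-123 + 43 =-80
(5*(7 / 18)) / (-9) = -35 / 162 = -0.22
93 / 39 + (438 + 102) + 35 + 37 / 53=398299 / 689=578.08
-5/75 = -1/15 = -0.07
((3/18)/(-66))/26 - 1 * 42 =-42.00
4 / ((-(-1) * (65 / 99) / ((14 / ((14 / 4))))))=1584 / 65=24.37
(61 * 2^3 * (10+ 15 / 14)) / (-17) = -37820 / 119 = -317.82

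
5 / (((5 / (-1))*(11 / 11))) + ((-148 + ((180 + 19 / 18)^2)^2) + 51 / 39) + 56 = 1466495575779901 / 1364688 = 1074601356.34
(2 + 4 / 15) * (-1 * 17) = -578 / 15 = -38.53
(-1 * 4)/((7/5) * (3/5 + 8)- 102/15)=-100/131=-0.76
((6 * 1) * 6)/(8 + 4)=3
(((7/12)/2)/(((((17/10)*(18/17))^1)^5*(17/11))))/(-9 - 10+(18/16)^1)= -21875/39149487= -0.00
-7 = -7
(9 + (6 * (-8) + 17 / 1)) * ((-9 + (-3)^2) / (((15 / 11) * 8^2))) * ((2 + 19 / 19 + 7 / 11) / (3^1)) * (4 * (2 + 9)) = 0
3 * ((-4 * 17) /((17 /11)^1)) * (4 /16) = -33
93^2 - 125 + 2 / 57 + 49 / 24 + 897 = 4296923 / 456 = 9423.08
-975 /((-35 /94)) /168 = 3055 /196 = 15.59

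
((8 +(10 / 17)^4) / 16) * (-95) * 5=-40266225 / 167042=-241.05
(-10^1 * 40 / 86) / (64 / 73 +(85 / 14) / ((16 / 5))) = -3270400 / 1950523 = -1.68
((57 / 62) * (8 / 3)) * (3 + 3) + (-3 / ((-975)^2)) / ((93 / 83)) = 433484917 / 29469375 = 14.71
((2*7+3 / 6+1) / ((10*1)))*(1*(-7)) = -217 / 20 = -10.85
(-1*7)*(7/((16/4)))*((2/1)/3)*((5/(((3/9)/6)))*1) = -735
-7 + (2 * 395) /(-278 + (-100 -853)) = -9407 /1231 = -7.64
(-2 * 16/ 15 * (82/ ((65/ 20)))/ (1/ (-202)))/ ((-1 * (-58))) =1060096/ 5655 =187.46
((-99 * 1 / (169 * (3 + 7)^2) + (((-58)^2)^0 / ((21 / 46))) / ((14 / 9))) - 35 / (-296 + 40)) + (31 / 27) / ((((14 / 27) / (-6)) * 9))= 9990233 / 158995200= 0.06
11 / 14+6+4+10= 291 / 14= 20.79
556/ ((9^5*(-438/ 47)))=-13066/ 12931731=-0.00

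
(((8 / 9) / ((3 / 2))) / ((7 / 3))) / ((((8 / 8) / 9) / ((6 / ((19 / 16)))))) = 1536 / 133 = 11.55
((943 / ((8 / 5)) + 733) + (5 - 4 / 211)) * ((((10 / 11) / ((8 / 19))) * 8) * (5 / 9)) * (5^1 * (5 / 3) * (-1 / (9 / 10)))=-14781584375 / 125334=-117937.55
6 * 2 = 12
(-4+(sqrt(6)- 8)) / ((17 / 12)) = -144 / 17+12 * sqrt(6) / 17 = -6.74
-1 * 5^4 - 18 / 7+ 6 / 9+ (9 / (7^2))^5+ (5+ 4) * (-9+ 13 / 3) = -566846940382 / 847425747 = -668.90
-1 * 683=-683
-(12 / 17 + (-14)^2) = -3344 / 17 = -196.71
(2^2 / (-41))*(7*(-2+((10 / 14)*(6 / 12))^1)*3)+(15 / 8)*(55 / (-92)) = 67743 / 30176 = 2.24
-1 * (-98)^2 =-9604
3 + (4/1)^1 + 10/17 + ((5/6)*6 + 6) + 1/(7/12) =20.30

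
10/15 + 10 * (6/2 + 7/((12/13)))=213/2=106.50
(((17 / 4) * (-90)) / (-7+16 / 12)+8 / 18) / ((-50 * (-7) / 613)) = 749699 / 6300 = 119.00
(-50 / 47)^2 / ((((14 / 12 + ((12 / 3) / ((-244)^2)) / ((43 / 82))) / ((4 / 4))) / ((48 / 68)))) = 1800033750 / 2629047977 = 0.68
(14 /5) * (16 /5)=224 /25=8.96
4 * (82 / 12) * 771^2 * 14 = 227472756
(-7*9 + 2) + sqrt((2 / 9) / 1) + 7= -54 + sqrt(2) / 3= -53.53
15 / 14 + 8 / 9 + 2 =499 / 126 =3.96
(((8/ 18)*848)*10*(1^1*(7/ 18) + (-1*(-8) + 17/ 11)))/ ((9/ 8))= 266882560/ 8019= 33281.28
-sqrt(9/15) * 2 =-2 * sqrt(15)/5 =-1.55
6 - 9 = -3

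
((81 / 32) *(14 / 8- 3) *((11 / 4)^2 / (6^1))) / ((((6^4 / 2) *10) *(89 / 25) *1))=-3025 / 17498112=-0.00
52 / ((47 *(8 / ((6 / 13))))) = 3 / 47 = 0.06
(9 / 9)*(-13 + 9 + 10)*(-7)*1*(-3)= 126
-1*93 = -93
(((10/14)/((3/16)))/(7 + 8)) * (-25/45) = -80/567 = -0.14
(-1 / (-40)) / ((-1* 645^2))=-1 / 16641000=-0.00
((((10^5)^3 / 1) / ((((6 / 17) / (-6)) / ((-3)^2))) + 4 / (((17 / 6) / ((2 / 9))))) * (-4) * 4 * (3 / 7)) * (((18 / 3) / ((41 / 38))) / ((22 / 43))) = 87429270857142856963584 / 7667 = 11403322141273360762.17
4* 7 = 28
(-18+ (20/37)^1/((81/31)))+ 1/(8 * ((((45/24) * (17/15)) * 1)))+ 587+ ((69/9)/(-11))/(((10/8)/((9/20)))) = 7972451969/14010975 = 569.01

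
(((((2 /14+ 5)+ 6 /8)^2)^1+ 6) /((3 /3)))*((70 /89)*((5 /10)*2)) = 159645 /4984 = 32.03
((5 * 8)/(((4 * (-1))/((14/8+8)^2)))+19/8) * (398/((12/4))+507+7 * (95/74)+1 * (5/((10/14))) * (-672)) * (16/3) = 6829577182/333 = 20509240.79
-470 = -470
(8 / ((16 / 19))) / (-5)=-1.90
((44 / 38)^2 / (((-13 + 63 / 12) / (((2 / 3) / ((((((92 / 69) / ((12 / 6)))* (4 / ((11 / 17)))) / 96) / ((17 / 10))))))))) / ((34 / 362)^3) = -1515357172032 / 274906915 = -5512.26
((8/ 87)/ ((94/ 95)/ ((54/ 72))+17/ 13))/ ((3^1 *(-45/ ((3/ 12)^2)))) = -247/ 15241878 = -0.00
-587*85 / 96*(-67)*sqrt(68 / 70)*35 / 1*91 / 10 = 60841963*sqrt(1190) / 192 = 10931392.03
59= 59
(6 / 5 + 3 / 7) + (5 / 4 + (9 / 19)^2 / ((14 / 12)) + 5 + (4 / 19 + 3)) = 570163 / 50540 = 11.28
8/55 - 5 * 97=-26667/55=-484.85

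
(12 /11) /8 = 3 /22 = 0.14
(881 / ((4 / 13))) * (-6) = -17179.50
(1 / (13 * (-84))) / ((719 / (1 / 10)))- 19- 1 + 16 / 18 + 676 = 15472649917 / 23554440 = 656.89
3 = 3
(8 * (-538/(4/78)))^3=-591181209994752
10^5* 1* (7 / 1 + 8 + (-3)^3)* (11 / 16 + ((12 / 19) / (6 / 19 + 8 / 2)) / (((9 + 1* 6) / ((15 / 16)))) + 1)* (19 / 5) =-317205000 / 41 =-7736707.32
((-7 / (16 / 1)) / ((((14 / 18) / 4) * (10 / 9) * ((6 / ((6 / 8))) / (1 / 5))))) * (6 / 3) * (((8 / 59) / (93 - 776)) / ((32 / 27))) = 2187 / 128950400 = 0.00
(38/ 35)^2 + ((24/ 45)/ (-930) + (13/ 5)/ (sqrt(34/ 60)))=80536/ 68355 + 13 * sqrt(510)/ 85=4.63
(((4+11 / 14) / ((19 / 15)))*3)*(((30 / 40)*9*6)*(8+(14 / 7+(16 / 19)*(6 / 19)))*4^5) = 231695562240 / 48013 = 4825683.92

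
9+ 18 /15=51 /5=10.20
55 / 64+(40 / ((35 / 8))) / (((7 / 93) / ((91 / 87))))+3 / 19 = 31614183 / 246848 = 128.07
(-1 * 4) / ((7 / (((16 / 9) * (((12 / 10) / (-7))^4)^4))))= -20061226008576 / 35496599424317474365234375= -0.00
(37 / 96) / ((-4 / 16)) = -37 / 24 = -1.54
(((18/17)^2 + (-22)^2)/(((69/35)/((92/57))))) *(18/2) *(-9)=-176652000/5491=-32171.19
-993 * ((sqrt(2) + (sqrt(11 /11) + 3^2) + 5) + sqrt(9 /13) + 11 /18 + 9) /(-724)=36.84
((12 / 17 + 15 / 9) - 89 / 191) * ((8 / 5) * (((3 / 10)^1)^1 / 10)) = 37144 / 405875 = 0.09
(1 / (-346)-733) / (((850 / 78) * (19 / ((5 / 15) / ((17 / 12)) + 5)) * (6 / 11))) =-3227809013 / 94994300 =-33.98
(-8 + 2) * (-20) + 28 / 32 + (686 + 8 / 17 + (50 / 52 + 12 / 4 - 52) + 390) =2031975 / 1768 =1149.31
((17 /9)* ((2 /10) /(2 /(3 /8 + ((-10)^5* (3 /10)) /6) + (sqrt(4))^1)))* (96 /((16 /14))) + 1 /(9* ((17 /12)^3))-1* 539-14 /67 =-103324695258739 /197448286785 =-523.30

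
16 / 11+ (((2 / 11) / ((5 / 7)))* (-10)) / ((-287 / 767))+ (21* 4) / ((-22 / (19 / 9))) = 266 / 1353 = 0.20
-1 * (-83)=83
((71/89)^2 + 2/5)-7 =-236188/39605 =-5.96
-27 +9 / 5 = -126 / 5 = -25.20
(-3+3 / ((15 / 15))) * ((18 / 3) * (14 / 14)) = 0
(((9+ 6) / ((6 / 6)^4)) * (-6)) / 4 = -45 / 2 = -22.50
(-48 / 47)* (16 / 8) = -96 / 47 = -2.04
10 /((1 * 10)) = 1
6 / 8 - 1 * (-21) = 87 / 4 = 21.75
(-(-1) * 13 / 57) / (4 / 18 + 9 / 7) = 273 / 1805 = 0.15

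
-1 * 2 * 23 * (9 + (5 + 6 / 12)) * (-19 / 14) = 12673 / 14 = 905.21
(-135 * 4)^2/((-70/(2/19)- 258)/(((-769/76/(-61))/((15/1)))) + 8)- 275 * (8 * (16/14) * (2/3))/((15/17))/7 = -274.88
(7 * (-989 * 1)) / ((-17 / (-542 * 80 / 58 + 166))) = -236842.43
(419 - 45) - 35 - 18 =321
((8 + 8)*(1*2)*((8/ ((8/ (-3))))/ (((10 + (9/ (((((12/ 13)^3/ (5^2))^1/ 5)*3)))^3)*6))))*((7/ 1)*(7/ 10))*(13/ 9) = -108206751744/ 103559573744601925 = -0.00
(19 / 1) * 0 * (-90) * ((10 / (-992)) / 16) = 0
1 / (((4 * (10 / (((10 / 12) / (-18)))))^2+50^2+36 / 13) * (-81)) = -13 / 788695704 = -0.00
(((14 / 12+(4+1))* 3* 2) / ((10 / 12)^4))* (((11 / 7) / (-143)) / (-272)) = 2997 / 966875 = 0.00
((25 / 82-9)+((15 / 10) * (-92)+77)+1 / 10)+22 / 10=-13816 / 205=-67.40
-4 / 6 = -2 / 3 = -0.67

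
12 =12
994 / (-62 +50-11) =-43.22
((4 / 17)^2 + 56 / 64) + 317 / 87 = 4.57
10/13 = 0.77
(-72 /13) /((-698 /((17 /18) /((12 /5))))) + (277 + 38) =8575015 /27222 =315.00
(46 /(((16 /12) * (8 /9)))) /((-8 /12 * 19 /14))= -13041 /304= -42.90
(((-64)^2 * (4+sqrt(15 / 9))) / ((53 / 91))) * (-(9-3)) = -8945664 / 53-745472 * sqrt(15) / 53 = -223261.60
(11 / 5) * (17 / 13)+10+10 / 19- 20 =-8147 / 1235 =-6.60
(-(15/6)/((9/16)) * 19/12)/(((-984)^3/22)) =1045/6431156352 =0.00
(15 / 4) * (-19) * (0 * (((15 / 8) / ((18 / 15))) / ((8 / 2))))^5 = 0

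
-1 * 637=-637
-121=-121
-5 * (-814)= 4070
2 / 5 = 0.40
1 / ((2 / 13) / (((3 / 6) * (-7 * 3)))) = -273 / 4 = -68.25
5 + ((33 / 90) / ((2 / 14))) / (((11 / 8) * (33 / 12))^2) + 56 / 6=96583 / 6655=14.51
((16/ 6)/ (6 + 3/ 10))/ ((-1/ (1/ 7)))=-80/ 1323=-0.06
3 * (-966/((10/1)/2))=-2898/5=-579.60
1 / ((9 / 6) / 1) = 2 / 3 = 0.67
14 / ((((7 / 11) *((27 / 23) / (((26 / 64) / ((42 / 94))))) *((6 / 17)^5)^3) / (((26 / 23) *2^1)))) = 250098489279567135281789 / 1066379545018368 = 234530463.80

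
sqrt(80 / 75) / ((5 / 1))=4*sqrt(15) / 75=0.21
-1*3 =-3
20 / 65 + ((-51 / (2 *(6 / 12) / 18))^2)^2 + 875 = 9232388633667 / 13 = 710183741051.31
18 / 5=3.60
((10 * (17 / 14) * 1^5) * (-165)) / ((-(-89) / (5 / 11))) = -6375 / 623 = -10.23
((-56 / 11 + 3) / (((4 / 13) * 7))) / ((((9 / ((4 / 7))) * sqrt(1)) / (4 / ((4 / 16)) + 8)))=-2392 / 1617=-1.48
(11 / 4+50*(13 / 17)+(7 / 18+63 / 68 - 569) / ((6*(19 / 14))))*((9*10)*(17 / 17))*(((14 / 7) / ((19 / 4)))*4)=-80178400 / 18411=-4354.92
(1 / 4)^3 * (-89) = -89 / 64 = -1.39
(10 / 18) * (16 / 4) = 20 / 9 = 2.22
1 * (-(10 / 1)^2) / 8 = -25 / 2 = -12.50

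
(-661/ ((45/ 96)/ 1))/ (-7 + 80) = -21152/ 1095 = -19.32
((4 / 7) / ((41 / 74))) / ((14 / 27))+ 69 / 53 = 350409 / 106477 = 3.29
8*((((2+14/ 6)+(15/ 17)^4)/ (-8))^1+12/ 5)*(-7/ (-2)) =49.91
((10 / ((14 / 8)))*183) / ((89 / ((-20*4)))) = -585600 / 623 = -939.97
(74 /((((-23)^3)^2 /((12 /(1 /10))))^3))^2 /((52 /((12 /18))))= 2725208064000000 /136818696640264175665404072564353207561219169970093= 0.00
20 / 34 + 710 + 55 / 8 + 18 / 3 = 98391 / 136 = 723.46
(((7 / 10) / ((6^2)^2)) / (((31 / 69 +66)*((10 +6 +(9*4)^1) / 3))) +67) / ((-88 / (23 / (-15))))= 75580502929 / 64741248000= 1.17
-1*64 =-64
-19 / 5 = -3.80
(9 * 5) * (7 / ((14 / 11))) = 495 / 2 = 247.50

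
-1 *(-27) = 27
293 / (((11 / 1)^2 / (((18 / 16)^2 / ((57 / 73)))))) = 577503 / 147136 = 3.92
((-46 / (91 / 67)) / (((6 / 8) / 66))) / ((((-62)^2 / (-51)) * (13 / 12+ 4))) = 41496048 / 5334511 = 7.78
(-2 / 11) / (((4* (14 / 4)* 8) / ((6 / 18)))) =-0.00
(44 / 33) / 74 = 2 / 111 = 0.02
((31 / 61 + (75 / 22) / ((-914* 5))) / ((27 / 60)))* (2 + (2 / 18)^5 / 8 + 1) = 3.38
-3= -3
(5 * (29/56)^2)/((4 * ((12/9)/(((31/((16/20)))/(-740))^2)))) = 12123015/17584881664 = 0.00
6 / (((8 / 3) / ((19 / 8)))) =171 / 32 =5.34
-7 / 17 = -0.41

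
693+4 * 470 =2573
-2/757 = -0.00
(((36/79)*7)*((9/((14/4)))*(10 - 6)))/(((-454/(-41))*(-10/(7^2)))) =-1301832/89665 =-14.52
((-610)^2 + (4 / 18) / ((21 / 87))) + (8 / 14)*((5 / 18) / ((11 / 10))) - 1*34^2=28562770 / 77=370945.06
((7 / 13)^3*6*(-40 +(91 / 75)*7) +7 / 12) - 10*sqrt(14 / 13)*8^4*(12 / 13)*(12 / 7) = -5898240*sqrt(182) / 1183 - 19067741 / 659100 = -67291.49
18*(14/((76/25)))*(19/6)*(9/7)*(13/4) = 8775/8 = 1096.88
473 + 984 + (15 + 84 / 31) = 45716 / 31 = 1474.71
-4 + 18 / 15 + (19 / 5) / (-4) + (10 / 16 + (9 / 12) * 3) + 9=65 / 8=8.12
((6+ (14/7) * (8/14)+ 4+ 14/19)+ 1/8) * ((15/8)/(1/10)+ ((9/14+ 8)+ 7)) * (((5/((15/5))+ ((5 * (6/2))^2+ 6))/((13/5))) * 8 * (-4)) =-1182307.21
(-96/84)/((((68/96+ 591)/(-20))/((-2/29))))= -7680/2882803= -0.00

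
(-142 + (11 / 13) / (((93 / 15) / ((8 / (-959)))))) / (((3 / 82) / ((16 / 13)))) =-72002788288 / 15072603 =-4777.06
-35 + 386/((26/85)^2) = 1382595/338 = 4090.52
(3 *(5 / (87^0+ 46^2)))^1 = 0.01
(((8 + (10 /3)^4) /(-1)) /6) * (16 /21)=-85184 /5103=-16.69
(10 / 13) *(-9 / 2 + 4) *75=-375 / 13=-28.85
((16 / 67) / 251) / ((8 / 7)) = 14 / 16817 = 0.00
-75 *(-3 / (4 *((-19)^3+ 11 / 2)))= -0.01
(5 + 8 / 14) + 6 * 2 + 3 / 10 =1251 / 70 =17.87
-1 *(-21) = 21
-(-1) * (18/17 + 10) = 188/17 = 11.06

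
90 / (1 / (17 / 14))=109.29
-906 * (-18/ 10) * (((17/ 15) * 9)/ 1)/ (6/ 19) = 52674.84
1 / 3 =0.33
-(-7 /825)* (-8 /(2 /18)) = -168 /275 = -0.61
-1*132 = -132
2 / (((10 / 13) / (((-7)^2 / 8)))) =637 / 40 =15.92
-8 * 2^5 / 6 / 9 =-128 / 27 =-4.74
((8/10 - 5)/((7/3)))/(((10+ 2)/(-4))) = 3/5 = 0.60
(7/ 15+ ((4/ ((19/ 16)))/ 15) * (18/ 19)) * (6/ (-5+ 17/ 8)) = -58864/ 41515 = -1.42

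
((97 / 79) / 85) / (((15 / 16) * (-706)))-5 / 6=-19753809 / 23703950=-0.83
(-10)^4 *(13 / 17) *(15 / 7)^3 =438750000 / 5831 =75244.38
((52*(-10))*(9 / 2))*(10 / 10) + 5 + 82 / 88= -102699 / 44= -2334.07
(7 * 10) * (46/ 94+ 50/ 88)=76545/ 1034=74.03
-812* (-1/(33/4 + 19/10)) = 80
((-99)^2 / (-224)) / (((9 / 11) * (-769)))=11979 / 172256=0.07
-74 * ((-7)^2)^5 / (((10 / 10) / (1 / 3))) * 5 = -104515842130 / 3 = -34838614043.33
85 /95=17 /19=0.89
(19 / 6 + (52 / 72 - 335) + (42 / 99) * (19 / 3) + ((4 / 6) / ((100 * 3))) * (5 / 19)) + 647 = 5992421 / 18810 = 318.58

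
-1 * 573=-573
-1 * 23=-23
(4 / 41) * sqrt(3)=4 * sqrt(3) / 41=0.17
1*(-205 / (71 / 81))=-16605 / 71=-233.87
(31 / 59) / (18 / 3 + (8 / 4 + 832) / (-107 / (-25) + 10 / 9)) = 1213 / 370992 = 0.00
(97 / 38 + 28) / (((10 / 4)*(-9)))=-129 / 95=-1.36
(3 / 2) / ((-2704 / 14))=-21 / 2704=-0.01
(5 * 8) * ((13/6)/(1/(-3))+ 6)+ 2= -18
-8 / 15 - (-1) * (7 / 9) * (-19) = -689 / 45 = -15.31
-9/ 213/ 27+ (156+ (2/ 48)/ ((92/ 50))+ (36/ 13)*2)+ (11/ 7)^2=24570192505/ 149791824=164.03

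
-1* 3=-3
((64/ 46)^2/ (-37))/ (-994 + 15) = 1024/ 19161967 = 0.00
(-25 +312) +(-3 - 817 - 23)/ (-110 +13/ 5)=52778/ 179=294.85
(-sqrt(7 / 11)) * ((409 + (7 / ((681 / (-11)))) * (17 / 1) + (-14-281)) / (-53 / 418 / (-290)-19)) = 841101500 * sqrt(77) / 1568429487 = 4.71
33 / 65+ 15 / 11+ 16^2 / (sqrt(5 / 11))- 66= -45852 / 715+ 256 * sqrt(55) / 5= 315.58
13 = 13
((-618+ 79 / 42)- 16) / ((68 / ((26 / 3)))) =-345137 / 4284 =-80.56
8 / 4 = 2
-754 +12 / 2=-748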